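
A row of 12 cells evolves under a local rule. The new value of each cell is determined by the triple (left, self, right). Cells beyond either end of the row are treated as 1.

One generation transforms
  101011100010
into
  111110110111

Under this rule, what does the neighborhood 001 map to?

1

At position 9 the neighborhood is 001; the next row has 1 there.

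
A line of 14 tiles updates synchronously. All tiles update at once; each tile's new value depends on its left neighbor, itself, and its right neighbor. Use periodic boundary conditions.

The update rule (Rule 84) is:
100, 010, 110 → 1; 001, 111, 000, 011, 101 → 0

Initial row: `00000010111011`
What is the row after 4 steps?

10000010001001
11000011001100
01100001100110
00110000110011

00110000110011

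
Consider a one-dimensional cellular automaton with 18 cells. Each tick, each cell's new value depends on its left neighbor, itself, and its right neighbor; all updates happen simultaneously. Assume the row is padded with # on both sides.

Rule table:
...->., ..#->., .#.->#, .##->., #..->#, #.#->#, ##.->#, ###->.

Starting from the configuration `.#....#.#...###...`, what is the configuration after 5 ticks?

###...####....##..
..##.....##....##.
#..##.....##....##
##..##.....##.....
.##..##.....##....

.##..##.....##....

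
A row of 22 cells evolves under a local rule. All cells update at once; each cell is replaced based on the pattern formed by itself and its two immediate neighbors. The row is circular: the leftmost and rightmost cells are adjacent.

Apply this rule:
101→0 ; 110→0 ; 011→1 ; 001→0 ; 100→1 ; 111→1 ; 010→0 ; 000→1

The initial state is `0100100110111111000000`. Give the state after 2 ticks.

1001000010111100111110

tick 1: 0010010100111110111111
tick 2: 1001000010111100111110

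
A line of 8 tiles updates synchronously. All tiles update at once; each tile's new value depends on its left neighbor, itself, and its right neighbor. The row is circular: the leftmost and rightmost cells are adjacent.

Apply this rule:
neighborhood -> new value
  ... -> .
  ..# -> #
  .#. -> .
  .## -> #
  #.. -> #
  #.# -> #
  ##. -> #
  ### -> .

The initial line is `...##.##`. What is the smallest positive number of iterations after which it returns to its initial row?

6

#.######
###.....
#.##...#
#####.##
....###.
...##.##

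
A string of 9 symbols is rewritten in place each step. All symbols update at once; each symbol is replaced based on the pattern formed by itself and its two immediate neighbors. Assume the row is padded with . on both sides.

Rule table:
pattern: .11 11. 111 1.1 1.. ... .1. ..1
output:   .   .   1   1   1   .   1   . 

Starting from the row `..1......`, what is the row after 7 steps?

..11.....
....1....
....11...
......1..
......11.
........1
........1

........1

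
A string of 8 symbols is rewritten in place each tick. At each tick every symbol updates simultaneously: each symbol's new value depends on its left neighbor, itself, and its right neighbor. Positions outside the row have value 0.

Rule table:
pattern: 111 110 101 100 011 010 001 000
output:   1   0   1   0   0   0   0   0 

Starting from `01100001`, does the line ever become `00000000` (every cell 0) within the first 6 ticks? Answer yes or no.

00000000
all cells are 0 at tick 1

yes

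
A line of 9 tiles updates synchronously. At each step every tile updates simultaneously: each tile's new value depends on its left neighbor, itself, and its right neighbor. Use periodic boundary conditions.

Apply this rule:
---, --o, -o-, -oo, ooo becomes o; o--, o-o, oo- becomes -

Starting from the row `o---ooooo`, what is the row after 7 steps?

ooo--oooo

--ooooooo
-ooooooo-
ooooooo--
oooooo--o
ooooo--oo
oooo--ooo
ooo--oooo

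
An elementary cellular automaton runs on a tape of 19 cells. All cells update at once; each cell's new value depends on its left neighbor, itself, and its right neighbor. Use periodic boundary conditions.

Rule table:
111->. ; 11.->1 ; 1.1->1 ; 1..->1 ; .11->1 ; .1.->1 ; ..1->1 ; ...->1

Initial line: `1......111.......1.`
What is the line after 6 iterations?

iteration 1: 11111111.1111111111
iteration 2: .......111.........
iteration 3: 11111111.1111111111  (repeats iteration 1; period 2)
iteration 6: .......111.........

.......111.........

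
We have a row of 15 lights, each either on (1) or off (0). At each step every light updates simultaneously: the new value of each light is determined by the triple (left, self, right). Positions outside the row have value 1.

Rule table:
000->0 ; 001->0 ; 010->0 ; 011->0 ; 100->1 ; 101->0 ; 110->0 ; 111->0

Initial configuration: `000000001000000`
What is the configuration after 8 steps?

010010010000000

100000000100000
010000000010000
001000000001000
100100000000100
010010000000010
001001000000000
100100100000000
010010010000000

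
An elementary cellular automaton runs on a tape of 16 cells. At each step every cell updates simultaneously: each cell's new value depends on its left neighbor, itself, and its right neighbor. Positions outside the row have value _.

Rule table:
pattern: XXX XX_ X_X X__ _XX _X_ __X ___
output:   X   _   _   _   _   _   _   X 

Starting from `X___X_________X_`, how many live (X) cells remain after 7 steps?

__X___XXXXXXX___
X___X__XXXXX__XX
__X_____XXX_____
X___XXX__X__XXXX
__X__X_______XX_
X______XXXXX____
__XXXX__XXX__XXX
count of X: 10

10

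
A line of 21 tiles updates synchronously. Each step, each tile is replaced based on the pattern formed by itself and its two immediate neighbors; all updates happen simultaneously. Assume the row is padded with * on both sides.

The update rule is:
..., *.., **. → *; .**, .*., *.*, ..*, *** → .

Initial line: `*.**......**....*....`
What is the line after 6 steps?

step 1: *..******..****..***.
step 2: **......**....**...*.
step 3: .******..****..***...
step 4: ......**....**...***.
step 5: *****..****..***...*.
step 6: ....**....**...***...

....**....**...***...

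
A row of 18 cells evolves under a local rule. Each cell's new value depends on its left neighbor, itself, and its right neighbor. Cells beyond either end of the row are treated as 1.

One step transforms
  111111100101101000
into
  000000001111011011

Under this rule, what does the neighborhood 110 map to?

At position 6 the neighborhood is 110; the next row has 0 there.

0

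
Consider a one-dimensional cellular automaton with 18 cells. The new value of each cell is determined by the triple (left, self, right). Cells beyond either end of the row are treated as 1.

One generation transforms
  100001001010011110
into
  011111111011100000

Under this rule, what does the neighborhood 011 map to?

At position 13 the neighborhood is 011; the next row has 0 there.

0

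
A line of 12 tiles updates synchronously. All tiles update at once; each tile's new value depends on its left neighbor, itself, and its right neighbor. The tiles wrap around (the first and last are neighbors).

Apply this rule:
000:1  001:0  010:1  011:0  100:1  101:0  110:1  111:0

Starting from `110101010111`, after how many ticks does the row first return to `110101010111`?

010101010000
010101011111
010101000001
010101111101
010100000101
010111110101
010000010101
011111010101
000001010101
111101010101
000101010100
110101010111

12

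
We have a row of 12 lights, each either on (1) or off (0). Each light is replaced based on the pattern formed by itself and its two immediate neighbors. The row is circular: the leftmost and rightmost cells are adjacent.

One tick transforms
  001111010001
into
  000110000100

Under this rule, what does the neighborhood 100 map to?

At position 0 the neighborhood is 100; the next row has 0 there.

0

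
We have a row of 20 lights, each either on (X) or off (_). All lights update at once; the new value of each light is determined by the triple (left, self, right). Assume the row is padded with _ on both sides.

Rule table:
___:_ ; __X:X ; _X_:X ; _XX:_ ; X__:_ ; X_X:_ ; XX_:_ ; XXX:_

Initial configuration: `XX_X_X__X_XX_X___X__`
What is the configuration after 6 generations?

__XX____XX__XX______

generation 1: ___X_X_XX____X__XX__
generation 2: __XX_X______XX_X____
generation 3: _X___X_____X___X____
generation 4: XX__XX____XX__XX____
generation 5: ___X_____X___X______
generation 6: __XX____XX__XX______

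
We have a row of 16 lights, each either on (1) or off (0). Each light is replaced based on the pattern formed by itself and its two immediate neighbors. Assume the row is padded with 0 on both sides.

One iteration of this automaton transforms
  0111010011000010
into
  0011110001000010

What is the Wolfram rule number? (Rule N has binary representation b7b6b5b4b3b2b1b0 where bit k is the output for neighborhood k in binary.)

228

position 2: 111 → 1  (bit 7 = 1)
position 3: 110 → 1  (bit 6 = 1)
position 4: 101 → 1  (bit 5 = 1)
position 6: 100 → 0  (bit 4 = 0)
position 1: 011 → 0  (bit 3 = 0)
position 5: 010 → 1  (bit 2 = 1)
position 0: 001 → 0  (bit 1 = 0)
position 11: 000 → 0  (bit 0 = 0)
bits b7..b0 = 11100100 = 228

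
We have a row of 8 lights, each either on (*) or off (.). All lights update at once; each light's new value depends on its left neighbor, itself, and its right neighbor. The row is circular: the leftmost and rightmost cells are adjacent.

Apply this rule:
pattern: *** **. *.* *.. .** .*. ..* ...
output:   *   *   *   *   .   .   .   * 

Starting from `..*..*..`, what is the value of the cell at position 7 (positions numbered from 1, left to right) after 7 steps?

*..*..**
**..*..*
***..*..
.***..*.
..***..*
*..***..
.*..***.
position 7 holds *

*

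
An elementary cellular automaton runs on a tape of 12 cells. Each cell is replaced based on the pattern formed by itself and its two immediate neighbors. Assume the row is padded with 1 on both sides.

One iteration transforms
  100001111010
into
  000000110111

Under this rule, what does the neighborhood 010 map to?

1

At position 10 the neighborhood is 010; the next row has 1 there.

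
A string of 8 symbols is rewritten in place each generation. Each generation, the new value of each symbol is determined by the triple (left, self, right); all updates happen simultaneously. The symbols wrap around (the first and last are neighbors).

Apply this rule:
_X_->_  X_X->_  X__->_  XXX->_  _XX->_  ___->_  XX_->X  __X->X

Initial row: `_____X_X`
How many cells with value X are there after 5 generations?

generation 1: ____X___
generation 2: ___X____
generation 3: __X_____
generation 4: _X______
generation 5: X_______
count of X: 1

1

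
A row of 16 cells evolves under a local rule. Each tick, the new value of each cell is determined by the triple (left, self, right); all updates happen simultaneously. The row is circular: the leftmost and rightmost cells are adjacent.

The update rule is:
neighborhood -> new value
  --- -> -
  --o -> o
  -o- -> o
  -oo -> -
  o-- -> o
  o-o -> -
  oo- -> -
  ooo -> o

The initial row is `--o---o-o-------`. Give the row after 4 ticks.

----o---o-o-o-o-

-ooo-oo-oo------
o-o-------o-----
o-oo-----ooo---o
----o---o-o-o-o-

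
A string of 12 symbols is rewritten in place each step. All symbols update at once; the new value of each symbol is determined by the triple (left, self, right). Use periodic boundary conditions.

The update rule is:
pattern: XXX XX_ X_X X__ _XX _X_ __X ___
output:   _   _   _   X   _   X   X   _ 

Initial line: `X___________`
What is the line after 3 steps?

XX_________X
__X_______X_
_XXX_____XXX

_XXX_____XXX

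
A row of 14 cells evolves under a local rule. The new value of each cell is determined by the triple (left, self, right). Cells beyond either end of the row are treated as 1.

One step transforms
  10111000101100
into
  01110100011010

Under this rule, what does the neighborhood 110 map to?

0

At position 0 the neighborhood is 110; the next row has 0 there.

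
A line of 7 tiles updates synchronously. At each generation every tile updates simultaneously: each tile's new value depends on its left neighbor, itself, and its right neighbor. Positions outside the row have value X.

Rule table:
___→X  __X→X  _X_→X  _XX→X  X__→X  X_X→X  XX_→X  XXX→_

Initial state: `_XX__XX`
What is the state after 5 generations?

XXXXXX_

XXXXXX_
_____XX
XXXXXX_  (repeats generation 1; period 2)
generation 5: XXXXXX_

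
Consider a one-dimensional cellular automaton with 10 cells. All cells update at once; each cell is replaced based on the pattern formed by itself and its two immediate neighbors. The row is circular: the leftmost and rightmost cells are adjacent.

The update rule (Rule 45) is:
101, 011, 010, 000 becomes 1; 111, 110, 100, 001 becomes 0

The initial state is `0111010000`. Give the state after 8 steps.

0100110111
1100101100
1000111000
1010100010
1111101011
0000011110
1111010000
1000110110

1000110110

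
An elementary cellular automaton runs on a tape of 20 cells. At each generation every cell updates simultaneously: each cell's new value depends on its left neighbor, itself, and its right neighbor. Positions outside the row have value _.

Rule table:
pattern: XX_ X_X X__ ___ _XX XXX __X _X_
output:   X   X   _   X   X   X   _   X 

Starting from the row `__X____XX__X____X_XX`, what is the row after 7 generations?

X_X_XX_XX__X_XX_XXXX
XXXXXXXXX__XXXXXXXXX
XXXXXXXXX__XXXXXXXXX  (fixed point — unchanged through generation 7)

XXXXXXXXX__XXXXXXXXX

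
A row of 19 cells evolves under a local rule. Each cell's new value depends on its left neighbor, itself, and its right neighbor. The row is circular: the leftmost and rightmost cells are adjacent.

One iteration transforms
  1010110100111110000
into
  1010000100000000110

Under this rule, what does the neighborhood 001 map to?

0

At position 9 the neighborhood is 001; the next row has 0 there.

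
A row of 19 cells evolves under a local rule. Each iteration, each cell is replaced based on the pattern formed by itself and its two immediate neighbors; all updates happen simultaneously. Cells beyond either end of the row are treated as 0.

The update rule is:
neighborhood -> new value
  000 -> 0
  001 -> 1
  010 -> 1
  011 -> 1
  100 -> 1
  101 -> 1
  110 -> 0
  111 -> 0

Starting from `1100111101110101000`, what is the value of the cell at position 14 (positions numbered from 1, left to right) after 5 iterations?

0

1011100011001111100
1110010110111000010
1001111101100100111
1111000011011111100
1000100110110000010
position 14 holds 0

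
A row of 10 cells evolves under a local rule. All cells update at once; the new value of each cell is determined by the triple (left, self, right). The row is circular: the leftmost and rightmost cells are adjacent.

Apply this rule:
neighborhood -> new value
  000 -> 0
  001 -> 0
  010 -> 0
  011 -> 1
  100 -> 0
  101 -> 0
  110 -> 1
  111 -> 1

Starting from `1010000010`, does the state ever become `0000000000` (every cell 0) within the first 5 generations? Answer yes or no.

generation 1: 0000000000
all cells are 0 at generation 1

yes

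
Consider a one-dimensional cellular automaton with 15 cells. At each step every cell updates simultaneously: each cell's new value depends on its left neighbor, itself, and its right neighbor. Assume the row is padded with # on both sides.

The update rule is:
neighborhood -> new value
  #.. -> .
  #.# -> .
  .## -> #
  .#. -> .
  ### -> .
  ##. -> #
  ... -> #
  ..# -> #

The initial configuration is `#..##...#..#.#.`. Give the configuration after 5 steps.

#.#....#.#..#.#

step 1: #.###.##..#....
step 2: #.#.#.##.#..###
step 3: #.....##...##..
step 4: #.######.####.#
step 5: #.#....#.#..#.#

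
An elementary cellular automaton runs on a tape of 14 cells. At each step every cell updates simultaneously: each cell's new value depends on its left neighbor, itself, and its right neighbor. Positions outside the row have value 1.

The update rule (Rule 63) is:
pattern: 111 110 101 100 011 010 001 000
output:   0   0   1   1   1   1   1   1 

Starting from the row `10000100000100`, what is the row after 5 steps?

01111111111111
11000000000000
00111111111111
11100000000000
00011111111111

00011111111111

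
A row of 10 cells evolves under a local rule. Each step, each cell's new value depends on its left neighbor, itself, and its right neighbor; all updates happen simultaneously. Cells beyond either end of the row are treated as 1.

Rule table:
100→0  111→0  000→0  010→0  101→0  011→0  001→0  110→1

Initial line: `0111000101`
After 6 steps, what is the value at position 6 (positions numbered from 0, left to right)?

0

0001000000
0000000000
0000000000  (fixed point — unchanged through step 6)
position 6 holds 0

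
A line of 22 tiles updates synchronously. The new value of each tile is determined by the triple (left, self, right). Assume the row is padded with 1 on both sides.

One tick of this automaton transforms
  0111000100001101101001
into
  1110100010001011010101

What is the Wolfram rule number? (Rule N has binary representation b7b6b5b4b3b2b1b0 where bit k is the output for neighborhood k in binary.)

184

position 2: 111 → 1  (bit 7 = 1)
position 3: 110 → 0  (bit 6 = 0)
position 0: 101 → 1  (bit 5 = 1)
position 4: 100 → 1  (bit 4 = 1)
position 1: 011 → 1  (bit 3 = 1)
position 7: 010 → 0  (bit 2 = 0)
position 6: 001 → 0  (bit 1 = 0)
position 5: 000 → 0  (bit 0 = 0)
bits b7..b0 = 10111000 = 184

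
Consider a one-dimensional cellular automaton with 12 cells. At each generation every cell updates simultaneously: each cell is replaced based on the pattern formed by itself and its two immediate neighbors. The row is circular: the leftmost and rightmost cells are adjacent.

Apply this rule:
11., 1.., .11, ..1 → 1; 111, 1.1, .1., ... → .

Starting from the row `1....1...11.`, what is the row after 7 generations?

1.111..1..1.

generation 1: .1..1.1.111.
generation 2: 1.11....1.11
generation 3: 1.111..1..1.
generation 4: ..1.111.11..
generation 5: .1..1.1.111.  (repeats generation 1; period 4)
generation 7: 1.111..1..1.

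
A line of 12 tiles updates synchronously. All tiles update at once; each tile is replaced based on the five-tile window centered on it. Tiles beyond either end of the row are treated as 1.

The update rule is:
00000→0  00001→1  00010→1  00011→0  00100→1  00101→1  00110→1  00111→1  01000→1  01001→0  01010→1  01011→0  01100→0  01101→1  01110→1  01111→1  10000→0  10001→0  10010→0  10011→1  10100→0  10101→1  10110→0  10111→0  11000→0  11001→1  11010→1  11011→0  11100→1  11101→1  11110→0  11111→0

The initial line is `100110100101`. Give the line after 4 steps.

111111000100
000001001101
000111011100
000111001111

000111001111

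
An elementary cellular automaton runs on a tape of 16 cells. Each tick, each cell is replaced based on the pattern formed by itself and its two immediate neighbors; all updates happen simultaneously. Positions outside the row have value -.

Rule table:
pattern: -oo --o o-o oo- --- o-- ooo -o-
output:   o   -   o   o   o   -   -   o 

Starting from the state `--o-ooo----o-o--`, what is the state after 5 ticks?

o-ooooo--ooooo-o

o-ooo-o-oo-ooo-o
ooo-oooooooo-ooo
o-ooo------ooo-o
ooo-o-oooo-o-ooo
o-ooooo--ooooo-o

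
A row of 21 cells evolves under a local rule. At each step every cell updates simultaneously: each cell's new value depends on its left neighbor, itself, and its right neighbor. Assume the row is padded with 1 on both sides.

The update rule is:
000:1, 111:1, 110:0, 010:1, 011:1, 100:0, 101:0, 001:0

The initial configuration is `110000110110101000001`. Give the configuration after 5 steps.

010100100100101010101

100110100100101011101
000100100100101011001
010100100100101010001
010100100100101010101
010100100100101010101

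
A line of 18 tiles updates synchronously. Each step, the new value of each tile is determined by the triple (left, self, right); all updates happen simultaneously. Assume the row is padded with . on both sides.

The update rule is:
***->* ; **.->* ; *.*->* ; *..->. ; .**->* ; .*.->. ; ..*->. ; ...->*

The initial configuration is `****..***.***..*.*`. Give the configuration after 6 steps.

****..*******...*.
****..*******.*...
****..********..**
****..********..**  (fixed point — unchanged through step 6)

****..********..**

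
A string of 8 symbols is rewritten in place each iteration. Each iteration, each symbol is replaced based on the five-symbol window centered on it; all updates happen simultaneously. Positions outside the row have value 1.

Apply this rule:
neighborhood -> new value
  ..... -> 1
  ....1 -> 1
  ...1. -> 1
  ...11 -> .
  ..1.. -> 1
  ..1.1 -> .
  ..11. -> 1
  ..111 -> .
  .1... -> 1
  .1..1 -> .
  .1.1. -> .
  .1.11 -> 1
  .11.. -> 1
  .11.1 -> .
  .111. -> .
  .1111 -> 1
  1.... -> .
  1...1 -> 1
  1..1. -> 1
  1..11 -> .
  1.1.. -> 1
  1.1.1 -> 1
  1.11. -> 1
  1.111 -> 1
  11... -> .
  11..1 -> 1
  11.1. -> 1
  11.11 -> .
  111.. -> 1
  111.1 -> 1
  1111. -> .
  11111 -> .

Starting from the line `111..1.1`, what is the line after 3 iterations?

..111.11
1...1.11
1.11.111

1.11.111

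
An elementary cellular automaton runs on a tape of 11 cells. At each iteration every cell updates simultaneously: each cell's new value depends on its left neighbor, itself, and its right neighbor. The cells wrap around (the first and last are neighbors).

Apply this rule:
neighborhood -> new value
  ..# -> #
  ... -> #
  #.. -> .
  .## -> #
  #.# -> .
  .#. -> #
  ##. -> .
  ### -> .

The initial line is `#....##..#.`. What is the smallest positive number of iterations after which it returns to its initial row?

22

iteration 1: #.####..##.
iteration 2: #.#....##..
iteration 3: #.#.####..#
iteration 4: ..#.#....##
iteration 5: .##.#.####.
iteration 6: ##..#.#....
iteration 7: #..##.#.###
iteration 8: ..##..#.#..
iteration 9: ###..##.#.#
iteration 10: ....##..#.#
iteration 11: .####..##.#
iteration 12: .#....##..#
iteration 13: .#.####..##
iteration 14: .#.#....##.
iteration 15: ##.#.####..
iteration 16: #..#.#....#
iteration 17: ..##.#.####
iteration 18: .##..#.#...
iteration 19: ##..##.#.##
iteration 20: ...##..#.#.
iteration 21: ####..##.#.
iteration 22: #....##..#.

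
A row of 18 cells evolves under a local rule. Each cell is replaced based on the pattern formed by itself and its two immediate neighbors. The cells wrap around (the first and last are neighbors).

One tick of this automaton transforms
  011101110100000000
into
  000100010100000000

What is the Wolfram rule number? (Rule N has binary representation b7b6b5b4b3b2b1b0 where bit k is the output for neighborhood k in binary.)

position 2: 111 → 0  (bit 7 = 0)
position 3: 110 → 1  (bit 6 = 1)
position 4: 101 → 0  (bit 5 = 0)
position 10: 100 → 0  (bit 4 = 0)
position 1: 011 → 0  (bit 3 = 0)
position 9: 010 → 1  (bit 2 = 1)
position 0: 001 → 0  (bit 1 = 0)
position 11: 000 → 0  (bit 0 = 0)
bits b7..b0 = 01000100 = 68

68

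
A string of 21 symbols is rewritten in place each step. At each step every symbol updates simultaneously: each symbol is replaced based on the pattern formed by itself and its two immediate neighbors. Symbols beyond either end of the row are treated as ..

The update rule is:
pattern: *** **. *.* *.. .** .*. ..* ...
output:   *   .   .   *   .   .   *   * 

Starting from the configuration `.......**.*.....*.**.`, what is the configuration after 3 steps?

*.***...**...*...**.*

*******....*****....*
.*****.****.***.****.
*.***...**...*...**.*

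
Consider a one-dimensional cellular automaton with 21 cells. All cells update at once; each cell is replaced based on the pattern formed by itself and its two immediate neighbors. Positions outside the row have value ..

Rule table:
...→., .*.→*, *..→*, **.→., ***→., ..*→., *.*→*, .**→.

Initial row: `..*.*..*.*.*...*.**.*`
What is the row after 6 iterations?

..****.******..**..**
......*......*...*...
......**.....**..**..
........*......*...*.
........**.....**..**
..........*......*...

..........*......*...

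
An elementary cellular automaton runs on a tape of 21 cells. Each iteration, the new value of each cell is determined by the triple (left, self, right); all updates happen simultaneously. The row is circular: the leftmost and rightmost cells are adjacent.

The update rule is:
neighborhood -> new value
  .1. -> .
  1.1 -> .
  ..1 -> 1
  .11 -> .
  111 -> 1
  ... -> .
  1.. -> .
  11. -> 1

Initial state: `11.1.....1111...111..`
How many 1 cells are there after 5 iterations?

3

.1......1.111..1.11.1
.......1...11.1...1..
......1...1.1....1...
.....1...1......1....
....1...1......1.....
count of 1: 3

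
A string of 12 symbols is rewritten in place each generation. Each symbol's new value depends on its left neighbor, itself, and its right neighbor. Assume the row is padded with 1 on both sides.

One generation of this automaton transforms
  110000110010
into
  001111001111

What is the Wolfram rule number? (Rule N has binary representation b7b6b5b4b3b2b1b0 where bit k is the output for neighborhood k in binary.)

position 0: 111 → 0  (bit 7 = 0)
position 1: 110 → 0  (bit 6 = 0)
position 11: 101 → 1  (bit 5 = 1)
position 2: 100 → 1  (bit 4 = 1)
position 6: 011 → 0  (bit 3 = 0)
position 10: 010 → 1  (bit 2 = 1)
position 5: 001 → 1  (bit 1 = 1)
position 3: 000 → 1  (bit 0 = 1)
bits b7..b0 = 00110111 = 55

55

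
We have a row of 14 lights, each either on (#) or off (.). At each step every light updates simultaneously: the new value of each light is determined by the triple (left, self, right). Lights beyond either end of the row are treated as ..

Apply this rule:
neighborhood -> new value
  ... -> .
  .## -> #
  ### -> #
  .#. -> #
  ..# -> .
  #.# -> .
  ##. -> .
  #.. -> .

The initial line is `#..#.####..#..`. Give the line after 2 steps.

step 1: #..#.###...#..
step 2: #..#.##....#..

#..#.##....#..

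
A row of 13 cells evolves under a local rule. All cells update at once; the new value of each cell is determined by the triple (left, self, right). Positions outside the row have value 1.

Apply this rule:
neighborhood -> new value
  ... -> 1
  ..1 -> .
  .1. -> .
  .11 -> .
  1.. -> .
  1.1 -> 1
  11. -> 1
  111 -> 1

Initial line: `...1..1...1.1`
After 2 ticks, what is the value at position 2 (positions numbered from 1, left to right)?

.1......1..1.
1..1111.....1
position 2 holds .

.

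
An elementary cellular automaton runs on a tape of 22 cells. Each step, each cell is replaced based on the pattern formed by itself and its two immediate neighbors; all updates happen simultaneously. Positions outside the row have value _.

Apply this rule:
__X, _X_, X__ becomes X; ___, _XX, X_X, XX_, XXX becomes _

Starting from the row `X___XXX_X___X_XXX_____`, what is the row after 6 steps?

XX_X____XX_XX____X____
___XX__X_____X__XXX___
__X__XXXX___XXXX___X__
_XXXX____X_X____X_XXX_
X____X__XX_XX__XX____X
XX__XXXX_____XX__X__XX

XX__XXXX_____XX__X__XX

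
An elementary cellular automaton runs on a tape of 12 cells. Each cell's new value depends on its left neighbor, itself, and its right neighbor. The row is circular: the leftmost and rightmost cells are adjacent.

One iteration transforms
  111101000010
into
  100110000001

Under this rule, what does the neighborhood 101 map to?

1

At position 4 the neighborhood is 101; the next row has 1 there.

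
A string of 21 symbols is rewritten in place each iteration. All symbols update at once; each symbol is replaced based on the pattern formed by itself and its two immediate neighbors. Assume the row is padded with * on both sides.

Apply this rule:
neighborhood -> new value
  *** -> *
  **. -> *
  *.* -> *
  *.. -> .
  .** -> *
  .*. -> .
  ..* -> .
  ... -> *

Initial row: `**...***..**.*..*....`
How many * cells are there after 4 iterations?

19

**.*.***..***.....**.
***.****..***.***.***
********..***********
********..***********
count of *: 19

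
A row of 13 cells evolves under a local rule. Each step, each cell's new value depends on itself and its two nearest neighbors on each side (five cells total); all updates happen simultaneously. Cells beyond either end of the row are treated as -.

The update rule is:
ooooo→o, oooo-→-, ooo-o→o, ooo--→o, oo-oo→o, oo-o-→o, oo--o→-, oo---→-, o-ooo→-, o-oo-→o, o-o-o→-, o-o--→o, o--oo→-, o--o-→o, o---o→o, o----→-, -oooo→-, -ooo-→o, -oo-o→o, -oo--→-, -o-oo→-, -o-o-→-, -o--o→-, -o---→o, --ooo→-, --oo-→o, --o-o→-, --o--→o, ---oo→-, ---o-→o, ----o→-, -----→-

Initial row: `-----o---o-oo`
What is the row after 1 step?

----ooooo--o-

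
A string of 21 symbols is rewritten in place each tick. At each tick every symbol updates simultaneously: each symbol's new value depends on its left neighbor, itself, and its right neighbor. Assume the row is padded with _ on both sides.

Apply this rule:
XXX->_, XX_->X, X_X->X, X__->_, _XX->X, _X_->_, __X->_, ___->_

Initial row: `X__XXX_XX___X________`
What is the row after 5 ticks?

____XX_______________

tick 1: ___X_XXXX____________
tick 2: ____XX__X____________
tick 3: ____XX_______________
tick 4: ____XX_______________  (fixed point — unchanged through tick 5)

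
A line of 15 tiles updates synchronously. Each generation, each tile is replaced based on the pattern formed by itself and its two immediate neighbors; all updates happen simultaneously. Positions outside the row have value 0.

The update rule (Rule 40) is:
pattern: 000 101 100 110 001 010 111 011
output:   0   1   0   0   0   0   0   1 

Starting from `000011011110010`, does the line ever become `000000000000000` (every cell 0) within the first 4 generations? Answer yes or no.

yes

generation 1: 000010110000000
generation 2: 000001100000000
generation 3: 000001000000000
generation 4: 000000000000000
all cells are 0 at generation 4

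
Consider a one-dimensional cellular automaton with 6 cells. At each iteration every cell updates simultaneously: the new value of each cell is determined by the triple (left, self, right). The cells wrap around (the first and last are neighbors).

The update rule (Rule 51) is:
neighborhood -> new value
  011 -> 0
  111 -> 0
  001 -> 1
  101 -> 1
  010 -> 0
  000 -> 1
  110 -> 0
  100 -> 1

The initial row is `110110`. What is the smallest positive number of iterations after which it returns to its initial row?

iteration 1: 001001
iteration 2: 110110

2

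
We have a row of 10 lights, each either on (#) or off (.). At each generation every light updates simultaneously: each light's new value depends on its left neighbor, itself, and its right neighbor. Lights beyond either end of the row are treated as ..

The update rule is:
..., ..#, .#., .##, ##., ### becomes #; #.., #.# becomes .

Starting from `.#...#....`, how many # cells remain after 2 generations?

8

##.###.###
##.###.###
count of #: 8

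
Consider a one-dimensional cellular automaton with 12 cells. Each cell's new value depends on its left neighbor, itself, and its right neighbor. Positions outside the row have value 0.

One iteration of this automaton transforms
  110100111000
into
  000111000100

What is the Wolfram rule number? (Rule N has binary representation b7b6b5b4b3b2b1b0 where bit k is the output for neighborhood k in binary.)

22

position 7: 111 → 0  (bit 7 = 0)
position 1: 110 → 0  (bit 6 = 0)
position 2: 101 → 0  (bit 5 = 0)
position 4: 100 → 1  (bit 4 = 1)
position 0: 011 → 0  (bit 3 = 0)
position 3: 010 → 1  (bit 2 = 1)
position 5: 001 → 1  (bit 1 = 1)
position 10: 000 → 0  (bit 0 = 0)
bits b7..b0 = 00010110 = 22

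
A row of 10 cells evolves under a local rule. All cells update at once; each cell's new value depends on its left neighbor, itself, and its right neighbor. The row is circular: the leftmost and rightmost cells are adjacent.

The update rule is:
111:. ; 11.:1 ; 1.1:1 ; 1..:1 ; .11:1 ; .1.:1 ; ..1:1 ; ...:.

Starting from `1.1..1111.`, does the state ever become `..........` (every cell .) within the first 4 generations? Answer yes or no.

no

generation 1: 111111..11
generation 2: .....1111.
generation 3: ....11..11
generation 4: 1..1111111
generation 4 is 1..1111111, still not uniform .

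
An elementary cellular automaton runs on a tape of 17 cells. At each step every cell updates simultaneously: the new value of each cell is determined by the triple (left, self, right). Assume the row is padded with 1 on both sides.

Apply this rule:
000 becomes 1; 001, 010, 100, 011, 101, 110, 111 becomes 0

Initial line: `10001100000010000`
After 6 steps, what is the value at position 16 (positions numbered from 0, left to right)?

0

00100001111000110
00001100000010000
01100001111000110
00001100000010000  (repeats step 2; period 2)
step 6: 00001100000010000
position 16 holds 0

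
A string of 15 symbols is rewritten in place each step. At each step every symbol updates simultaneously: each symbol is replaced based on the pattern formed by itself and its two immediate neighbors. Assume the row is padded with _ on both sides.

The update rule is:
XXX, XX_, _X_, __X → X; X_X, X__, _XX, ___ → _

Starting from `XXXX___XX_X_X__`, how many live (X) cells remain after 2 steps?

_XXX__X_X_X_X__
X_XX_XX_X_X_X__
count of X: 8

8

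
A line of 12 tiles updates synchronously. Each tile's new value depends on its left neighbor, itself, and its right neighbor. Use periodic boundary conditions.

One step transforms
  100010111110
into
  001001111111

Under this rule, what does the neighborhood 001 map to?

At position 3 the neighborhood is 001; the next row has 0 there.

0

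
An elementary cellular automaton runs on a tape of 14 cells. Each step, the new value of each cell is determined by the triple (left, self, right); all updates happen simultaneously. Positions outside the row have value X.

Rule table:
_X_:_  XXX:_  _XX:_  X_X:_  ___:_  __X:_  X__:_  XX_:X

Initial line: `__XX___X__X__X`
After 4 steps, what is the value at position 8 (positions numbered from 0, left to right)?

___X__________
______________
______________  (fixed point — unchanged through step 4)
position 8 holds _

_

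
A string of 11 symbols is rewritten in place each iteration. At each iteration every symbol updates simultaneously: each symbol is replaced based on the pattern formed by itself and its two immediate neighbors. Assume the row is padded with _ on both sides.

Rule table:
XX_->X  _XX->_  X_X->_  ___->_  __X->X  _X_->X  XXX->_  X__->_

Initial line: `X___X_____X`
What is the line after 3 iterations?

X_X_X__XX_X

X__XX____XX
X_X_X___X_X
X_X_X__XX_X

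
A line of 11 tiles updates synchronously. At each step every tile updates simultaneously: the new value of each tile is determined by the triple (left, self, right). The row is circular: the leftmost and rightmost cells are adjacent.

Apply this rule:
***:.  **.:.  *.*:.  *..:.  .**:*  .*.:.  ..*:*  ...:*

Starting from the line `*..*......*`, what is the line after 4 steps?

..*..******
.*..**.....
*..**..****
..**..**...

..**..**...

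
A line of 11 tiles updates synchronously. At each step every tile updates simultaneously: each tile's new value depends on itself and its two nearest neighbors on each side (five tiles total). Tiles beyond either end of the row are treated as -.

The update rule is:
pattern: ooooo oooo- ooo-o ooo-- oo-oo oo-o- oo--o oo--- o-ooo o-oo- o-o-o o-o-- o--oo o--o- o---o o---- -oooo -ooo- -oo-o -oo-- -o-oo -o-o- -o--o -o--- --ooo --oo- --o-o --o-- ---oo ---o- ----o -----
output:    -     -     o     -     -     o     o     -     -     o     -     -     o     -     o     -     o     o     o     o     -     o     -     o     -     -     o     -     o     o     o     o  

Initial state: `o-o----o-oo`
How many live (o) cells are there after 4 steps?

7

step 1: oo-o-ooo-oo
step 2: -oo---oo-oo
step 3: o-o-oo-o-oo
step 4: oo--ooo--oo
count of o: 7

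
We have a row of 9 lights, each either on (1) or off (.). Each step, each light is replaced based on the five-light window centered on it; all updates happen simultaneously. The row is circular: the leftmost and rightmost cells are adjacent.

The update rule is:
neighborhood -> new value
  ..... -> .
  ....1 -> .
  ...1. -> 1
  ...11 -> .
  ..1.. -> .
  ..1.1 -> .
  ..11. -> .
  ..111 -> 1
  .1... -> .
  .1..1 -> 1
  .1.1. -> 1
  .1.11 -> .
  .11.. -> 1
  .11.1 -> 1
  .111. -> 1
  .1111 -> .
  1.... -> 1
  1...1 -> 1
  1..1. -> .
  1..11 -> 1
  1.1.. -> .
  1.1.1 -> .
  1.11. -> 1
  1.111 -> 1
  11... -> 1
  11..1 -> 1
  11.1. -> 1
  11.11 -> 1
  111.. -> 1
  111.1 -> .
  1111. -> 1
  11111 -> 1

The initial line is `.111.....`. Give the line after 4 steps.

.11111...
.1.11111.
...1.1111
111..1.11

111..1.11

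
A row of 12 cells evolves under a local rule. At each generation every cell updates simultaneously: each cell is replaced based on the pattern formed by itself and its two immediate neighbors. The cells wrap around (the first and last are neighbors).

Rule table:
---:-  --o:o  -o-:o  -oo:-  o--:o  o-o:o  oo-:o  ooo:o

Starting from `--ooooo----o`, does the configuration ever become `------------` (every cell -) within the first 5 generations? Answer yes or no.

oo-ooooo--oo
ooo-oooooo-o
oooo-oooooo-
-oooo-oooooo
o-oooo-ooooo
generation 5 is o-oooo-ooooo, still not uniform -

no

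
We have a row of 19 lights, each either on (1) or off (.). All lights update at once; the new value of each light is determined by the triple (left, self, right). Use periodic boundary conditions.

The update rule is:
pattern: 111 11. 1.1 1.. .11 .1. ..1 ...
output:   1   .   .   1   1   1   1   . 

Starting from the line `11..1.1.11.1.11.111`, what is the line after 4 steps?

11..11..11.111111..

1.111.1.1..1.1..111
..11..1.1111.111111
111.111.111..11111.
11..11..11.111111..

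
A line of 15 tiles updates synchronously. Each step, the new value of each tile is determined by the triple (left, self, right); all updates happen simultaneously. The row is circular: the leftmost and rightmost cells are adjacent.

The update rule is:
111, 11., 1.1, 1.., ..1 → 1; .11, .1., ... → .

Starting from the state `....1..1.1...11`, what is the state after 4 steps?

1.111.1.11.1.1.

1..1.11.1.1.1.1
111.1.11.1.1.1.
.111.1.11.1.1.1
1.111.1.11.1.1.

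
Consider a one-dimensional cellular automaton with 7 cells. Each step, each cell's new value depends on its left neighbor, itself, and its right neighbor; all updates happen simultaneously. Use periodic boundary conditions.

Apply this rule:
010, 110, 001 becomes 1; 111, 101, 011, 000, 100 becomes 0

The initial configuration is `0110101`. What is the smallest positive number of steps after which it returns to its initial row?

step 1: 0010101
step 2: 0110101

2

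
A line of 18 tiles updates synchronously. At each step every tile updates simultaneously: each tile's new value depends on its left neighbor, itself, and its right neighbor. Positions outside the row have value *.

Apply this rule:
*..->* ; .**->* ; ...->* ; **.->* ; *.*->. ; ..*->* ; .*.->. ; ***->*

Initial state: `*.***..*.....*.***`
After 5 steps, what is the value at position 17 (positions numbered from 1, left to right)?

*.*****.*****..***
*.*****.**********
*.*****.**********  (fixed point — unchanged through step 5)
position 17 holds *

*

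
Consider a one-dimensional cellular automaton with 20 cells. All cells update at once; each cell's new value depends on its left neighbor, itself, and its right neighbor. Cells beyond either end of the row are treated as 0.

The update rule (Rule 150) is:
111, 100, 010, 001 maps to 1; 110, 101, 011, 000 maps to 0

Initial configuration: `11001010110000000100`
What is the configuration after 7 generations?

01110011010111001011

generation 1: 00111010001000001110
generation 2: 01010011011100010101
generation 3: 11011100001010110101
generation 4: 00001010011010000101
generation 5: 00011011100011001101
generation 6: 00100001010100110001
generation 7: 01110011010111001011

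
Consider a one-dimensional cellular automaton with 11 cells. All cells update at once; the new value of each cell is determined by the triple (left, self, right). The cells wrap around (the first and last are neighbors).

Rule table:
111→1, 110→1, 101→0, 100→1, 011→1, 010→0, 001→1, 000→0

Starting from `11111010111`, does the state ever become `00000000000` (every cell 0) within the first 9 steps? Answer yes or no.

no

11111000111
11111101111
11111101111  (fixed point — unchanged through step 9)
step 9 is 11111101111, still not uniform 0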